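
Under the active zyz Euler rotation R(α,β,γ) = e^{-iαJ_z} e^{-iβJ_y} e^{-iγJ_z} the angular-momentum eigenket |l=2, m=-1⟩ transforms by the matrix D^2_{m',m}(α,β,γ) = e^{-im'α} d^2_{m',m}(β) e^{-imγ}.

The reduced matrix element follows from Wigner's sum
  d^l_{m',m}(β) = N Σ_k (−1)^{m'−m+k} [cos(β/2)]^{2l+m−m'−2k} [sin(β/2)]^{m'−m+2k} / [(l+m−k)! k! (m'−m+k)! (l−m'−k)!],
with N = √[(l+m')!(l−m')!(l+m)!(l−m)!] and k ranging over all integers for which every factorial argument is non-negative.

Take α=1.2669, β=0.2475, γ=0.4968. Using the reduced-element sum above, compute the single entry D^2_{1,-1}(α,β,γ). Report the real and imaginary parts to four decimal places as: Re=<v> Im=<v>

Re=0.0321 Im=-0.0312

Split into d^2_{1,-1}(β=0.2475) × two z-phases.
c=cos(0.2475/2)=0.992353, s=sin(0.2475/2)=0.123434; N=√[6·1·1·6]=6.000000
Admissible k: 0..1 (factorial args all ≥0)
  k=0: (−1)^2·6.0000/(2)·0.9924^2·0.1234^2 = +0.045012
  k=1: (−1)^3·6.0000/(6)·0.9924^0·0.1234^4 = -0.000232
d^2_{1,-1}(0.2475) = +0.045012 -0.000232 = +0.044780
D = (+0.299240-0.954178i)·(+0.044780)·(+0.879112+0.476615i) = +0.032145-0.031176i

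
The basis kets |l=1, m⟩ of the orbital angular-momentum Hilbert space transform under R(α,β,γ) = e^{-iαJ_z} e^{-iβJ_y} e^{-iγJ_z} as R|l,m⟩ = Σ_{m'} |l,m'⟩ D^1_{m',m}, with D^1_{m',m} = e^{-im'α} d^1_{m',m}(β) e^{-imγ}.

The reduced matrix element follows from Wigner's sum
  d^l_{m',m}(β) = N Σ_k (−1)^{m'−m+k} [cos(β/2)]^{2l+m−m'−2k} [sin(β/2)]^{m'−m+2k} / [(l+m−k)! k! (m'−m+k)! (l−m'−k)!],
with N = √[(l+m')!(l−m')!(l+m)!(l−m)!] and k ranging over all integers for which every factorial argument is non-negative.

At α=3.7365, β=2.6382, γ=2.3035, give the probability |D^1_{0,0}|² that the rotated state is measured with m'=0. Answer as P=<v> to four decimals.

P=0.7673

D^1_{0,0}(3.7365,2.6382,2.3035) = e^{-i·0·3.7365}·d^1_{0,0}(2.6382)·e^{-i·0·2.3035}. Compute d first:
Half-angle: c=0.249047, s=0.968491. N=√(1·1·1·1)=1.000000
Admissible k: 0..1 (factorial args all ≥0)
  k=0: (−1)^0·1.0000/(1)·0.2490^2·0.9685^0 = +0.062025
  k=1: (−1)^1·1.0000/(1)·0.2490^0·0.9685^2 = -0.937975
d^1_{0,0}(2.6382) = +0.062025 -0.937975 = -0.875951
|D^1_{0,0}|² = |d^1_{0,0}(β)|² = (-0.875951)² = 0.767290 (the z-rotation phases have unit modulus)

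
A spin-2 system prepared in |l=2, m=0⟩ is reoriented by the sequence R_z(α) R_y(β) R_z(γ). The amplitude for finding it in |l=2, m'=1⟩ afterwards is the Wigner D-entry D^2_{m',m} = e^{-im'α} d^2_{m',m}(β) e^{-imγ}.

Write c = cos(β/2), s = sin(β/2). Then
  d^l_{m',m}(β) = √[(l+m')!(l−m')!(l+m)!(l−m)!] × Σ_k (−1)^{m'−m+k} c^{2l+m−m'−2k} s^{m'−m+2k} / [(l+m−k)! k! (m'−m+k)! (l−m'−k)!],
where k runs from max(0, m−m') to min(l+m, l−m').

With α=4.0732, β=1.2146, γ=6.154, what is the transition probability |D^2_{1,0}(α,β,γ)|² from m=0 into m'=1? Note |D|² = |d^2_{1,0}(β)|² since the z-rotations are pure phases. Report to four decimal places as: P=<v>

D^2_{1,0}(4.0732,1.2146,6.154) = e^{-i·1·4.0732}·d^2_{1,0}(1.2146)·e^{-i·0·6.154}. Compute d first:
With c≡cos(β/2)=0.821192 and s≡sin(β/2)=0.570652, N=[6·1·2·2]^{1/2}=4.898979
Admissible k: 0..1 (factorial args all ≥0)
  k=0: (−1)^1·4.8990/(2)·0.8212^3·0.5707^1 = -0.774071
  k=1: (−1)^2·4.8990/(2)·0.8212^1·0.5707^3 = +0.373796
d^2_{1,0}(1.2146) = -0.774071 +0.373796 = -0.400275
|D^2_{1,0}|² = |d^2_{1,0}(β)|² = (-0.400275)² = 0.160220 (the z-rotation phases have unit modulus)

P=0.1602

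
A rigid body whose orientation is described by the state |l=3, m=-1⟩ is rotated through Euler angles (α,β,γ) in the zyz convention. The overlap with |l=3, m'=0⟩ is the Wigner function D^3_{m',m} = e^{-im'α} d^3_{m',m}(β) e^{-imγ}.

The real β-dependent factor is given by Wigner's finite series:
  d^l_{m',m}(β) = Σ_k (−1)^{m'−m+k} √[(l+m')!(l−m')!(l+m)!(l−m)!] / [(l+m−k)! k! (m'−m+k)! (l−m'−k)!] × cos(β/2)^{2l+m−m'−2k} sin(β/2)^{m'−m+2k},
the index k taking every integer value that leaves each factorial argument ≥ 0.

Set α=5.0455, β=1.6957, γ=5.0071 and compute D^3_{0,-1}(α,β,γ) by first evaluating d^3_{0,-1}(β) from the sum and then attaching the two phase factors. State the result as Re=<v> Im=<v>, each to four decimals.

Split into d^3_{0,-1}(β=1.6957) × two z-phases.
c=cos(1.6957/2)=0.661597, s=sin(1.6957/2)=0.749860; N=√[6·6·2·24]=41.569219
Admissible k: 0..2 (factorial args all ≥0)
  k=0: (−1)^1·41.5692/(12)·0.6616^5·0.7499^1 = -0.329259
  k=1: (−1)^2·41.5692/(4)·0.6616^3·0.7499^3 = +1.268914
  k=2: (−1)^3·41.5692/(12)·0.6616^1·0.7499^5 = -0.543356
d^3_{0,-1}(1.6957) = -0.329259 +1.268914 -0.543356 = +0.396299
Phases: e^{-i·(0)·5.0455}=+1.000000+0.000000i, e^{-i·(-1)·5.0071}=+0.290463-0.956886i ⇒ D=+0.115110-0.379213i

Re=0.1151 Im=-0.3792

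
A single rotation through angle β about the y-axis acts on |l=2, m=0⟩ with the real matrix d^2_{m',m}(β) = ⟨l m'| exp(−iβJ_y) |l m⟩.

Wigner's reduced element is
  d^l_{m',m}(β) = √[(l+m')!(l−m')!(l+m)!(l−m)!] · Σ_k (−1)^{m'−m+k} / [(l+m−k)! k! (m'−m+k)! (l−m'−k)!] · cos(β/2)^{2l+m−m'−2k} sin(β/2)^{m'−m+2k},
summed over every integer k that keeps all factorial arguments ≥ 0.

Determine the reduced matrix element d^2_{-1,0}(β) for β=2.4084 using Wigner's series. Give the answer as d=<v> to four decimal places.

d^2_{-1,0}(β=2.4084) via Wigner's sum:
Half-angle: c=0.358440, s=0.933553. N=√(1·6·2·2)=4.898979
k∈{1,2} keeps every argument non-negative
  k=1: (−1)^0·4.8990/(2)·0.3584^3·0.9336^1 = +0.105309
  k=2: (−1)^1·4.8990/(2)·0.3584^1·0.9336^3 = -0.714346
d^2_{-1,0}(2.4084) = +0.105309 -0.714346 = -0.609038

d=-0.6090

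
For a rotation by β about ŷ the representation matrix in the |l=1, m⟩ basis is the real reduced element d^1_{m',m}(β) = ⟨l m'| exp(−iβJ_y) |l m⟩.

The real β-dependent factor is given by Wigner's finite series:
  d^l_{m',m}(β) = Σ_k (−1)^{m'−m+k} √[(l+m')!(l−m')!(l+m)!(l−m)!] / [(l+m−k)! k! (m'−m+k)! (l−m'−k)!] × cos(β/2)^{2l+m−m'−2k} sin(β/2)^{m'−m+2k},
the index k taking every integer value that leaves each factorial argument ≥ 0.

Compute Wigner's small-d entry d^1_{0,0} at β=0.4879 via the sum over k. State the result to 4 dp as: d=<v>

d=0.8833

d^1_{0,0}(β=0.4879) via Wigner's sum:
Half-angle: c=0.970391, s=0.241538. N=√(1·1·1·1)=1.000000
Admissible k: 0..1 (factorial args all ≥0)
  k=0: (−1)^0·1.0000/(1)·0.9704^2·0.2415^0 = +0.941660
  k=1: (−1)^1·1.0000/(1)·0.9704^0·0.2415^2 = -0.058340
d^1_{0,0}(0.4879) = +0.941660 -0.058340 = +0.883319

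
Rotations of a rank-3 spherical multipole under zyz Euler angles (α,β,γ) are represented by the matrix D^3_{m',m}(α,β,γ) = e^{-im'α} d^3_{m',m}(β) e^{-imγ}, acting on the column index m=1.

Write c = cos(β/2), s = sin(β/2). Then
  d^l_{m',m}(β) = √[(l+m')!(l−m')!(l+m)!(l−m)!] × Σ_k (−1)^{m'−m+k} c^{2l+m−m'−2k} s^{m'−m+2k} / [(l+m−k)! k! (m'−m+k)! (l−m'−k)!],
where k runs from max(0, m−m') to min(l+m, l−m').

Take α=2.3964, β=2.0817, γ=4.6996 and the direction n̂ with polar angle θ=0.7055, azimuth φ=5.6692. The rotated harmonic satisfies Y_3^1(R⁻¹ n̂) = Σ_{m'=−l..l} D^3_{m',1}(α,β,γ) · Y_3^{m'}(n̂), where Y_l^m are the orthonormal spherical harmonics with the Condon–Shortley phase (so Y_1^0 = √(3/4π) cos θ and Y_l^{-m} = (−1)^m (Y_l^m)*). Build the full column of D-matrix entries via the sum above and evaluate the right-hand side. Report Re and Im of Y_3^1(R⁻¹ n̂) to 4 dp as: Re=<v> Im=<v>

Re=-0.0967 Im=0.3777

Need the full column D^3_{m',1} for m'=−3..3 at α=2.3964, β=2.0817, γ=4.6996.
cos(β/2)=0.505487, sin(β/2)=0.862834
d^3_{-3,1}: single k=4 term ⇒ +0.548498;  D = -0.435988+0.332813i
d^3_{-2,1}: k∈[3..4] ⇒ +0.524738 -0.764446 = -0.239708;  D = -0.238668-0.022308i
d^3_{-1,1}: k∈[2..4] ⇒ +0.291639 -1.132973 +0.412633 = -0.428700;  D = +0.286654+0.318768i
d^3_{0,1}: k∈[1..3] ⇒ +0.098643 -0.862232 +0.837409 = +0.073820;  D = -0.000944+0.073814i
d^3_{1,1}: k∈[0..2] ⇒ +0.016682 -0.388852 +0.849729 = +0.477560;  D = +0.328302-0.346816i
d^3_{2,1}: k∈[0..1] ⇒ -0.090049 +0.524738 = +0.434689;  D = -0.433695+0.029372i
d^3_{3,1}: single k=0 term ⇒ +0.188252;  D = +0.146667+0.118016i
Y_3^{m'}(θ=0.7055,φ=5.6692) and Σ D·Y over m':
  (-0.4360+0.3328i)·(-0.0305+0.1096i)  (-0.2387-0.0223i)·(+0.1100+0.3081i)  (+0.2867+0.3188i)·(+0.3251+0.2291i)  (-0.0009+0.0738i)·(-0.0290+0.0000i)  (+0.3283-0.3468i)·(-0.3251+0.2291i)  (-0.4337+0.0294i)·(+0.1100-0.3081i)  (+0.1467+0.1180i)·(+0.0305+0.1096i)
Y_3^1(R⁻¹ n̂) = -0.096749+0.377719i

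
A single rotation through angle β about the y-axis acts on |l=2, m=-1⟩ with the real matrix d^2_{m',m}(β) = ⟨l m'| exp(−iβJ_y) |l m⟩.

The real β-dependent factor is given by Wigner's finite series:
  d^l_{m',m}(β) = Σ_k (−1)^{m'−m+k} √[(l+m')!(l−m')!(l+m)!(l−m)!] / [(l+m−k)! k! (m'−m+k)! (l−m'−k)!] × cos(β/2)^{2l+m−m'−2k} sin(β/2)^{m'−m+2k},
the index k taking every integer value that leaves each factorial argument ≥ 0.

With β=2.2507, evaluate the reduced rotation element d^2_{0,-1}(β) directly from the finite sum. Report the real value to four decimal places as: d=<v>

d=0.5988

d^2_{0,-1}(β=2.2507) via Wigner's sum:
c=cos(2.2507/2)=0.430861, s=sin(2.2507/2)=0.902418; N=√[2·2·1·6]=4.898979
k: max(0,(-1)−(0))=0 … min(2+(-1),2−(0))=1
  k=0: (−1)^1·4.8990/(2)·0.4309^3·0.9024^1 = -0.176805
  k=1: (−1)^2·4.8990/(2)·0.4309^1·0.9024^3 = +0.775598
d^2_{0,-1}(2.2507) = -0.176805 +0.775598 = +0.598793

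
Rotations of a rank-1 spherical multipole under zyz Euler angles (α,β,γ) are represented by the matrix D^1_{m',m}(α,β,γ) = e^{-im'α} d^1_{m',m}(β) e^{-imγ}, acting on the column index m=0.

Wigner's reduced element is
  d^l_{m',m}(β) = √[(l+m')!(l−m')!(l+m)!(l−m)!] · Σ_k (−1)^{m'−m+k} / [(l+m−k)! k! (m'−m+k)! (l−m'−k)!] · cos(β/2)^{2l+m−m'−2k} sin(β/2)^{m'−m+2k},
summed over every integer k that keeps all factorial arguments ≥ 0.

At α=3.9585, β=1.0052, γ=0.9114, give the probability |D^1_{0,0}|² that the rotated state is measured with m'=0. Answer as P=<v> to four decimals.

P=0.2872

Split into d^1_{0,0}(β=1.0052) × two z-phases.
c=cos(1.0052/2)=0.876333, s=sin(1.0052/2)=0.481706; N=√[1·1·1·1]=1.000000
k∈{0,1} keeps every argument non-negative
  k=0: (−1)^0·1.0000/(1)·0.8763^2·0.4817^0 = +0.767960
  k=1: (−1)^1·1.0000/(1)·0.8763^0·0.4817^2 = -0.232040
d^1_{0,0}(1.0052) = +0.767960 -0.232040 = +0.535919
|D^1_{0,0}|² = |d^1_{0,0}(β)|² = (+0.535919)² = 0.287210 (the z-rotation phases have unit modulus)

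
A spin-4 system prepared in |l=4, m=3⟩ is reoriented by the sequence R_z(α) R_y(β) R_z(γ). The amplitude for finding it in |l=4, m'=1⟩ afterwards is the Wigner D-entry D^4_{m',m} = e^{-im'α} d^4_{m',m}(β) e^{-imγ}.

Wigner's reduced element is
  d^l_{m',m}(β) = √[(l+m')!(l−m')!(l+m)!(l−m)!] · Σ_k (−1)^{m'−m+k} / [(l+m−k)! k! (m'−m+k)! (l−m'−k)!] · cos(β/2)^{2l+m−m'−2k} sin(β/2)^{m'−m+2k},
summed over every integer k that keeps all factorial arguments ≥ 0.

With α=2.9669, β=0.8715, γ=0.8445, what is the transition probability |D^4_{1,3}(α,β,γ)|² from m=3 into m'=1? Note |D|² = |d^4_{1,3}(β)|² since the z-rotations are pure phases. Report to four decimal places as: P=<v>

P=0.2513

First d^4_{1,3}(β=0.8715), then the phase factors e^{-i(1)α} and e^{-i(3)γ}:
With c≡cos(β/2)=0.906554 and s≡sin(β/2)=0.422090, N=[120·6·5040·1]^{1/2}=1904.940944
k: max(0,(3)−(1))=2 … min(4+(3),4−(1))=3
  k=2: (−1)^0·1904.9409/(240)·0.9066^6·0.4221^2 = +0.784951
  k=3: (−1)^1·1904.9409/(144)·0.9066^4·0.4221^4 = -0.283606
d^4_{1,3}(0.8715) = +0.784951 -0.283606 = +0.501345
|D^4_{1,3}|² = |d^4_{1,3}(β)|² = (+0.501345)² = 0.251347 (the z-rotation phases have unit modulus)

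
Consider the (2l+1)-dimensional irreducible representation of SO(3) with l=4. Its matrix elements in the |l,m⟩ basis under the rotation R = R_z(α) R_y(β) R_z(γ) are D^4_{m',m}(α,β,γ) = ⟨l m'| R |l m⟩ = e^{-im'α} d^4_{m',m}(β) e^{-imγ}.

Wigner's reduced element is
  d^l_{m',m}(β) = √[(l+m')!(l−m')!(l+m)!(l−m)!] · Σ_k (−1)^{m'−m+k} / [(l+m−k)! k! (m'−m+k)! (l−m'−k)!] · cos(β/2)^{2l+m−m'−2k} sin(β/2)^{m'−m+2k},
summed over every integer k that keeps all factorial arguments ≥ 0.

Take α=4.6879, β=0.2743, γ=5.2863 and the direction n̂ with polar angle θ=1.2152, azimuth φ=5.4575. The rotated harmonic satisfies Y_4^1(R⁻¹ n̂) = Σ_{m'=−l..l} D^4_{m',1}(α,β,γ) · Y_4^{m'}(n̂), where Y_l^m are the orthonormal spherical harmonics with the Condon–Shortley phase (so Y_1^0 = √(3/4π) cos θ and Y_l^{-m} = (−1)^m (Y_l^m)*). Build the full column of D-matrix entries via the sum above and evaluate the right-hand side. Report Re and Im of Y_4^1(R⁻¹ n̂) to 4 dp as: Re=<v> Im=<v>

Need the full column D^4_{m',1} for m'=−4..4 at α=4.6879, β=0.2743, γ=5.2863.
cos(β/2)=0.990610, sin(β/2)=0.136720
d^4_{-4,1}: single k=5 term ⇒ +0.000348;  D = +0.000216+0.000272i
d^4_{-3,1}: k∈[4..5] ⇒ +0.004451 -0.000051 = +0.004400;  D = -0.003510+0.002654i
d^4_{-2,1}: k∈[3..5] ⇒ +0.034477 -0.000985 +0.000004 = +0.033496;  D = -0.019541-0.027205i
d^4_{-1,1}: k∈[2..5] ⇒ +0.176637 -0.010094 +0.000096 -0.000000 = +0.166639;  D = +0.137684-0.093871i
d^4_{0,1}: k∈[1..4] ⇒ +0.572356 -0.065415 +0.001246 -0.000004 = +0.508183;  D = +0.275903+0.426764i
d^4_{1,1}: k∈[0..3] ⇒ +0.927301 -0.264956 +0.010094 -0.000064 = +0.672375;  D = -0.573419+0.351110i
d^4_{2,1}: k∈[0..2] ⇒ -0.542985 +0.051715 -0.000657 = -0.491926;  D = +0.246531+0.425692i
d^4_{3,1}: k∈[0..1] ⇒ +0.140201 -0.004451 = +0.135750;  D = +0.119103-0.065135i
d^4_{4,1}: single k=0 term ⇒ -0.018243;  D = -0.008359-0.016216i
Y_4^{m'}(θ=1.2152,φ=5.4575) and Σ D·Y over m':
  (+0.0002+0.0003i)·(-0.3373-0.0548i)  (-0.0035+0.0027i)·(-0.2826+0.2214i)  (-0.0195-0.0272i)·(+0.0036-0.0444i)  (+0.1377-0.0939i)·(-0.2252-0.2442i)  (+0.2759+0.4268i)·(-0.0129+0.0000i)  (-0.5734+0.3511i)·(+0.2252-0.2442i)  (+0.2465+0.4257i)·(+0.0036+0.0444i)  (+0.1191-0.0651i)·(+0.2826+0.2214i)  (-0.0084-0.0162i)·(-0.3373+0.0548i)
Y_4^1(R⁻¹ n̂) = -0.068091+0.225702i

Re=-0.0681 Im=0.2257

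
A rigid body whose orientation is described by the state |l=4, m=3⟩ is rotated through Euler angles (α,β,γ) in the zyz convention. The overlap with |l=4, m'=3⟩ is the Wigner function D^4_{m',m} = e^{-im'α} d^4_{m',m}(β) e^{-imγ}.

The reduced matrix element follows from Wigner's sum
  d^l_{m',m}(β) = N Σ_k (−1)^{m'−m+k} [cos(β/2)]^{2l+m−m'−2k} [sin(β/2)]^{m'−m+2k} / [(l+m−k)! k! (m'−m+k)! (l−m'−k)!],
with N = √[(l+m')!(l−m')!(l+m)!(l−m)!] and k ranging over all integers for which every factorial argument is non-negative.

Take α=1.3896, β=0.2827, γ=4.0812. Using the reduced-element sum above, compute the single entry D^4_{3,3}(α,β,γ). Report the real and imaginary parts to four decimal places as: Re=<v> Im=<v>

D^4_{3,3}(1.3896,0.2827,4.0812) = e^{-i·3·1.3896}·d^4_{3,3}(0.2827)·e^{-i·3·4.0812}. Compute d first:
With c≡cos(β/2)=0.990027 and s≡sin(β/2)=0.140880, N=[5040·1·5040·1]^{1/2}=5040.000000
k: max(0,(3)−(3))=0 … min(4+(3),4−(3))=1
  k=0: (−1)^0·5040.0000/(5040)·0.9900^8·0.1409^0 = +0.922944
  k=1: (−1)^1·5040.0000/(720)·0.9900^6·0.1409^2 = -0.130821
d^4_{3,3}(0.2827) = +0.922944 -0.130821 = +0.792123
Attach z-rotation phases: D = e^{-i(3)(1.3896)}·(+0.792123)·e^{-i(3)(4.0812)} = -0.603579+0.512983i

Re=-0.6036 Im=0.5130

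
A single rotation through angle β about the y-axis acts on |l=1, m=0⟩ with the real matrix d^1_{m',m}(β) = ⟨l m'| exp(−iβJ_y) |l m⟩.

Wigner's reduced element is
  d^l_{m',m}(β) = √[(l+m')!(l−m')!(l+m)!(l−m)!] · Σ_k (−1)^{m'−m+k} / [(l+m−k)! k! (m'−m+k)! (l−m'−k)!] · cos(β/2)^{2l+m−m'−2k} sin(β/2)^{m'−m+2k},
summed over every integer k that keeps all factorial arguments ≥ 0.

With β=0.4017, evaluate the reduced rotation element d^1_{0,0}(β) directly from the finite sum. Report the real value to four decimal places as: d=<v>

d^1_{0,0}(β=0.4017) via Wigner's sum:
Half-angle: c=0.979897, s=0.199502. N=√(1·1·1·1)=1.000000
k: max(0,(0)−(0))=0 … min(1+(0),1−(0))=1
  k=0: (−1)^0·1.0000/(1)·0.9799^2·0.1995^0 = +0.960199
  k=1: (−1)^1·1.0000/(1)·0.9799^0·0.1995^2 = -0.039801
d^1_{0,0}(0.4017) = +0.960199 -0.039801 = +0.920398

d=0.9204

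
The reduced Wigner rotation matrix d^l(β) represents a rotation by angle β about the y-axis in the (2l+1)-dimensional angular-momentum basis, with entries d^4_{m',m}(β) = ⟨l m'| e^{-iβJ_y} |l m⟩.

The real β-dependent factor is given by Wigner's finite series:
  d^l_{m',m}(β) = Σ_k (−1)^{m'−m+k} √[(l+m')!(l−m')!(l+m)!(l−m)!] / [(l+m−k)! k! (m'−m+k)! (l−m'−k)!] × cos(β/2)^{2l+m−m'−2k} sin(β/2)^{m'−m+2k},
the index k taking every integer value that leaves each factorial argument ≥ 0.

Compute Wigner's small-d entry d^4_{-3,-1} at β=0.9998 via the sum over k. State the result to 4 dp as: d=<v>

d=0.4190

d^4_{-3,-1}(β=0.9998) via Wigner's sum:
With c≡cos(β/2)=0.877631 and s≡sin(β/2)=0.479338, N=[1·5040·6·120]^{1/2}=1904.940944
Admissible k: 2..3 (factorial args all ≥0)
  k=2: (−1)^0·1904.9409/(240)·0.8776^6·0.4793^2 = +0.833343
  k=3: (−1)^1·1904.9409/(144)·0.8776^4·0.4793^4 = -0.414317
d^4_{-3,-1}(0.9998) = +0.833343 -0.414317 = +0.419026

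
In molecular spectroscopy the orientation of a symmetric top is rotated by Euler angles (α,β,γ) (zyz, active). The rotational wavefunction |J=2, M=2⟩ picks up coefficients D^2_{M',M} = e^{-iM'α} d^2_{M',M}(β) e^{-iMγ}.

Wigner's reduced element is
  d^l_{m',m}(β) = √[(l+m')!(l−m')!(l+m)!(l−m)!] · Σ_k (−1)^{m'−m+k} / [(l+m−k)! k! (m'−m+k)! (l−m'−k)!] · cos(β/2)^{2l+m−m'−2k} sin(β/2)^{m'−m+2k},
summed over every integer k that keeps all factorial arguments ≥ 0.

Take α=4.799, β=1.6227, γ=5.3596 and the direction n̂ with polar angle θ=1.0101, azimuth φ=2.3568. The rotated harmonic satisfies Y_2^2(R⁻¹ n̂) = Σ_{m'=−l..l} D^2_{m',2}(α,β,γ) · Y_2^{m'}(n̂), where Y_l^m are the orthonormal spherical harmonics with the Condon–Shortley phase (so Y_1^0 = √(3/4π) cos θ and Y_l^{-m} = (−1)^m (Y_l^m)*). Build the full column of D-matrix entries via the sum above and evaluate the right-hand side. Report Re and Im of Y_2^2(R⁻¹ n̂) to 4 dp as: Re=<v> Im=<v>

Re=-0.1963 Im=-0.0757

Need the full column D^2_{m',2} for m'=−2..2 at α=4.799, β=1.6227, γ=5.3596.
cos(β/2)=0.688520, sin(β/2)=0.725217
d^2_{-2,2}: single k=4 term ⇒ +0.276613;  D = +0.120217-0.249124i
d^2_{-1,2}: single k=3 term ⇒ +0.525232;  D = +0.491008+0.186492i
d^2_{0,2}: single k=2 term ⇒ +0.610724;  D = -0.166648+0.587548i
d^2_{1,2}: single k=1 term ⇒ +0.473421;  D = -0.464923-0.089300i
d^2_{2,2}: single k=0 term ⇒ +0.224733;  D = +0.023141-0.223538i
Y_2^{m'}(θ=1.0101,φ=2.3568) and Σ D·Y over m':
  (+0.1202-0.2491i)·(+0.0003+0.2770i)  (+0.4910+0.1865i)·(-0.2462-0.2459i)  (-0.1666+0.5875i)·(-0.0478+0.0000i)  (-0.4649-0.0893i)·(+0.2462-0.2459i)  (+0.0231-0.2235i)·(+0.0003-0.2770i)
Y_2^2(R⁻¹ n̂) = -0.196314-0.075669i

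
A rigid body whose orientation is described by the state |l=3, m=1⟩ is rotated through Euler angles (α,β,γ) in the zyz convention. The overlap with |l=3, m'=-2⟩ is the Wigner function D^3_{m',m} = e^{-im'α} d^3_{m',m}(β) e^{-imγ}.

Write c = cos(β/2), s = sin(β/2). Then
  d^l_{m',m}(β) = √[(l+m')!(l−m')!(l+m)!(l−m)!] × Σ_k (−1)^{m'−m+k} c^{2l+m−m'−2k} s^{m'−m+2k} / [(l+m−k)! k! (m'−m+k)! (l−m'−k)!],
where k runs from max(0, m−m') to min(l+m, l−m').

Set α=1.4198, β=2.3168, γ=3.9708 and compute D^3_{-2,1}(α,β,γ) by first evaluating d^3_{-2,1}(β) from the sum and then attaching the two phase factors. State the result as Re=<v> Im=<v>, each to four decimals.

Re=-0.2149 Im=0.4569

First d^3_{-2,1}(β=2.3168), then the phase factors e^{-i(-2)α} and e^{-i(1)γ}:
c=cos(2.3168/2)=0.400806, s=sin(2.3168/2)=0.916163; N=√[1·120·24·2]=75.894664
The bounds max(0,m−m')=3 and min(l+m,l−m')=4 give 2 terms
  k=3: (−1)^0·75.8947/(12)·0.4008^3·0.9162^3 = +0.313149
  k=4: (−1)^1·75.8947/(24)·0.4008^1·0.9162^5 = -0.818084
d^3_{-2,1}(2.3168) = +0.313149 -0.818084 = -0.504935
Attach z-rotation phases: D = e^{-i(-2)(1.4198)}·(-0.504935)·e^{-i(1)(3.9708)} = -0.214887+0.456928i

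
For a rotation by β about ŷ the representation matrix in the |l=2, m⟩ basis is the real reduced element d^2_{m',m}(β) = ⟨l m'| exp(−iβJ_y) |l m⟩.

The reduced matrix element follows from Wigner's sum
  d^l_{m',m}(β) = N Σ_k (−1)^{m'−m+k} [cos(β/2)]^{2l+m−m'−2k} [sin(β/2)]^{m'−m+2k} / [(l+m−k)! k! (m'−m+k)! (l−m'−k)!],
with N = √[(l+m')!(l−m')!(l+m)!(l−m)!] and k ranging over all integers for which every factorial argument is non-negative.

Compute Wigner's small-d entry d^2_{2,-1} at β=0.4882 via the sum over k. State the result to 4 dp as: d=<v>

d=-0.0274

d^2_{2,-1}(β=0.4882) via Wigner's sum:
With c≡cos(β/2)=0.970355 and s≡sin(β/2)=0.241683, N=[24·1·1·6]^{1/2}=12.000000
k: max(0,(-1)−(2))=0 … min(2+(-1),2−(2))=0
  k=0: (−1)^3·12.0000/(6)·0.9704^1·0.2417^3 = -0.027397
d^2_{2,-1}(0.4882) = -0.027397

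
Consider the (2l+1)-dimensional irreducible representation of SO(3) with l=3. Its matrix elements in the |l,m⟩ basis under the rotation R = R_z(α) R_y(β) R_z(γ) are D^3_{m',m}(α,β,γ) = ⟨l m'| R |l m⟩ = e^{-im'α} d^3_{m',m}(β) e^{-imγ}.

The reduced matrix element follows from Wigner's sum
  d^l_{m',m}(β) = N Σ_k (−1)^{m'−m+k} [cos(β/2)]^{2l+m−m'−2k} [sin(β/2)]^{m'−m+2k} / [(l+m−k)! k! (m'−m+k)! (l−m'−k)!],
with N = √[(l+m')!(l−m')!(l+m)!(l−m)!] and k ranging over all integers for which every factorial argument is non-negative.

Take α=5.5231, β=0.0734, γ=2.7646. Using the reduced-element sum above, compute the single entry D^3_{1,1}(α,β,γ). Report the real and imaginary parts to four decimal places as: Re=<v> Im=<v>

Re=-0.4140 Im=-0.8940

Split into d^3_{1,1}(β=0.0734) × two z-phases.
Half-angle: c=0.999327, s=0.036692. N=√(24·2·24·2)=48.000000
The bounds max(0,m−m')=0 and min(l+m,l−m')=2 give 3 terms
  k=0: (−1)^0·48.0000/(48)·0.9993^6·0.0367^0 = +0.995967
  k=1: (−1)^1·48.0000/(6)·0.9993^4·0.0367^2 = -0.010741
  k=2: (−1)^2·48.0000/(8)·0.9993^2·0.0367^4 = +0.000011
d^3_{1,1}(0.0734) = +0.995967 -0.010741 +0.000011 = +0.985236
Phases: e^{-i·(1)·5.5231}=+0.724777+0.688983i, e^{-i·(1)·2.7646}=-0.929776-0.368126i ⇒ D=-0.414043-0.894013i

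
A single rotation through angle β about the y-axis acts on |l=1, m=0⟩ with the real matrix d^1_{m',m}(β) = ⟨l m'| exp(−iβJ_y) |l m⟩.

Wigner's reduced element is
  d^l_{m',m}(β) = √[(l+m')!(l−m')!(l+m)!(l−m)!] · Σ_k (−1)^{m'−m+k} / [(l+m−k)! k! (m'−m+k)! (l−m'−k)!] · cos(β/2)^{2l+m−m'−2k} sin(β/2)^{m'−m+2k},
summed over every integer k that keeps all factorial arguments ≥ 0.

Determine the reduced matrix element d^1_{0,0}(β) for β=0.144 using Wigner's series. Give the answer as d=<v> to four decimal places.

d=0.9896

d^1_{0,0}(β=0.144) via Wigner's sum:
c=cos(0.144/2)=0.997409, s=sin(0.144/2)=0.071938; N=√[1·1·1·1]=1.000000
Admissible k: 0..1 (factorial args all ≥0)
  k=0: (−1)^0·1.0000/(1)·0.9974^2·0.0719^0 = +0.994825
  k=1: (−1)^1·1.0000/(1)·0.9974^0·0.0719^2 = -0.005175
d^1_{0,0}(0.144) = +0.994825 -0.005175 = +0.989650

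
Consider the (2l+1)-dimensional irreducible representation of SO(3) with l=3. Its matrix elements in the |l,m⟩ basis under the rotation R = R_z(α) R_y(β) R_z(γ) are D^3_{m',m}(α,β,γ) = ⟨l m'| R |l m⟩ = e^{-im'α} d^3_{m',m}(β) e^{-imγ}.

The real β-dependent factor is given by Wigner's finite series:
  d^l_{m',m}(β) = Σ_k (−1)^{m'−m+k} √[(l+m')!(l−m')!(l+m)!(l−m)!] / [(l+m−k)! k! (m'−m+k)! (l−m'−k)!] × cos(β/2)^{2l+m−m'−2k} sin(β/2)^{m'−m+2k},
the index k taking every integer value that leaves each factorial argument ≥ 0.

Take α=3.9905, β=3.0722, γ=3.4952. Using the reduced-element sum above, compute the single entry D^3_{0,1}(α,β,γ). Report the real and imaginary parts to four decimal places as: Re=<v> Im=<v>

Split into d^3_{0,1}(β=3.0722) × two z-phases.
Half-angle: c=0.034689, s=0.999398. N=√(6·6·24·2)=41.569219
Admissible k: 1..3 (factorial args all ≥0)
  k=1: (−1)^0·41.5692/(12)·0.0347^5·0.9994^1 = +0.000000
  k=2: (−1)^1·41.5692/(4)·0.0347^3·0.9994^3 = -0.000433
  k=3: (−1)^2·41.5692/(12)·0.0347^1·0.9994^5 = +0.119806
d^3_{0,1}(3.0722) = +0.000000 -0.000433 +0.119806 = +0.119373
Attach z-rotation phases: D = e^{-i(0)(3.9905)}·(+0.119373)·e^{-i(1)(3.4952)} = -0.111988+0.041337i

Re=-0.1120 Im=0.0413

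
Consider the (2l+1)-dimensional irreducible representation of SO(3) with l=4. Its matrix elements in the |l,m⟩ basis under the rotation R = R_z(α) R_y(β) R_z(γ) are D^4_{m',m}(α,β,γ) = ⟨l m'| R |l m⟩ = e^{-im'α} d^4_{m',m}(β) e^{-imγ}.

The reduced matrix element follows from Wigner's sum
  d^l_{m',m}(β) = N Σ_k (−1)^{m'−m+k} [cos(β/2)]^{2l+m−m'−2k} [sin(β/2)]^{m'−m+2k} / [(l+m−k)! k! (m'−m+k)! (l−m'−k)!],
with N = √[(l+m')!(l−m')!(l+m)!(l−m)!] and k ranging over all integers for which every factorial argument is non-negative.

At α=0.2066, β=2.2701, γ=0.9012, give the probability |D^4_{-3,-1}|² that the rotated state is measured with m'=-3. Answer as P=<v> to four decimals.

P=0.0609

First d^4_{-3,-1}(β=2.2701), then the phase factors e^{-i(-3)α} and e^{-i(-1)γ}:
Half-angle: c=0.422087, s=0.906555. N=√(1·5040·6·120)=1904.940944
The bounds max(0,m−m')=2 and min(l+m,l−m')=3 give 2 terms
  k=2: (−1)^0·1904.9409/(240)·0.4221^6·0.9066^2 = +0.036887
  k=3: (−1)^1·1904.9409/(144)·0.4221^4·0.9066^4 = -0.283599
d^4_{-3,-1}(2.2701) = +0.036887 -0.283599 = -0.246712
|D^4_{-3,-1}|² = |d^4_{-3,-1}(β)|² = (-0.246712)² = 0.060867 (the z-rotation phases have unit modulus)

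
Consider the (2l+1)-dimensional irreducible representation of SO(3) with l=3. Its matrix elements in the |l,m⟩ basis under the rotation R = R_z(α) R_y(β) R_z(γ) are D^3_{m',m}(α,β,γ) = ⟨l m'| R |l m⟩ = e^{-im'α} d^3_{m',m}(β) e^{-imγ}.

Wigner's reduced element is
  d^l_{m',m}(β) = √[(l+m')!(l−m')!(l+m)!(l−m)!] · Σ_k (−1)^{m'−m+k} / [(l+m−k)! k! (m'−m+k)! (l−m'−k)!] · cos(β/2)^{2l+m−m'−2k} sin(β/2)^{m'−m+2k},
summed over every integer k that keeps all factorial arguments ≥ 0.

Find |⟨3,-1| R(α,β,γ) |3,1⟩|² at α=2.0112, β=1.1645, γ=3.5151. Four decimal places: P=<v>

P=0.1602

D^3_{-1,1}(2.0112,1.1645,3.5151) = e^{-i·-1·2.0112}·d^3_{-1,1}(1.1645)·e^{-i·1·3.5151}. Compute d first:
With c≡cos(β/2)=0.835227 and s≡sin(β/2)=0.549905, N=[2·24·24·2]^{1/2}=48.000000
Admissible k: 2..4 (factorial args all ≥0)
  k=2: (−1)^0·48.0000/(8)·0.8352^4·0.5499^2 = +0.882968
  k=3: (−1)^1·48.0000/(6)·0.8352^2·0.5499^4 = -0.510327
  k=4: (−1)^2·48.0000/(48)·0.8352^0·0.5499^6 = +0.027652
d^3_{-1,1}(1.1645) = +0.882968 -0.510327 +0.027652 = +0.400293
|D^3_{-1,1}|² = |d^3_{-1,1}(β)|² = (+0.400293)² = 0.160234 (the z-rotation phases have unit modulus)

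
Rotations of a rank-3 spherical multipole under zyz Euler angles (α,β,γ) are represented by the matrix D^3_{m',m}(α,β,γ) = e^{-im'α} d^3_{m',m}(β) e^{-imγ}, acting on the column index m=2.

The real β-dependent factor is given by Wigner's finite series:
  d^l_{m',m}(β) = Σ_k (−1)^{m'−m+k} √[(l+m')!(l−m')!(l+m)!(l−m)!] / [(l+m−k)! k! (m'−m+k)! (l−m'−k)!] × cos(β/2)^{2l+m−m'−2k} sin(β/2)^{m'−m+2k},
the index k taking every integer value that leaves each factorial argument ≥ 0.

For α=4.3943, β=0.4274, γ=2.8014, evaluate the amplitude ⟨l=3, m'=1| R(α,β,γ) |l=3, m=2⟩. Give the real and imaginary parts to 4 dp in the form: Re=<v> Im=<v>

Re=-0.4552 Im=0.2932

Split into d^3_{1,2}(β=0.4274) × two z-phases.
c=cos(0.4274/2)=0.977253, s=sin(0.4274/2)=0.212077; N=√[24·2·120·1]=75.894664
Admissible k: 1..2 (factorial args all ≥0)
  k=1: (−1)^0·75.8947/(24)·0.9773^5·0.2121^1 = +0.597763
  k=2: (−1)^1·75.8947/(12)·0.9773^3·0.2121^3 = -0.056303
d^3_{1,2}(0.4274) = +0.597763 -0.056303 = +0.541460
D = (-0.312752+0.949835i)·(+0.541460)·(+0.777330+0.629093i) = -0.455176+0.293247i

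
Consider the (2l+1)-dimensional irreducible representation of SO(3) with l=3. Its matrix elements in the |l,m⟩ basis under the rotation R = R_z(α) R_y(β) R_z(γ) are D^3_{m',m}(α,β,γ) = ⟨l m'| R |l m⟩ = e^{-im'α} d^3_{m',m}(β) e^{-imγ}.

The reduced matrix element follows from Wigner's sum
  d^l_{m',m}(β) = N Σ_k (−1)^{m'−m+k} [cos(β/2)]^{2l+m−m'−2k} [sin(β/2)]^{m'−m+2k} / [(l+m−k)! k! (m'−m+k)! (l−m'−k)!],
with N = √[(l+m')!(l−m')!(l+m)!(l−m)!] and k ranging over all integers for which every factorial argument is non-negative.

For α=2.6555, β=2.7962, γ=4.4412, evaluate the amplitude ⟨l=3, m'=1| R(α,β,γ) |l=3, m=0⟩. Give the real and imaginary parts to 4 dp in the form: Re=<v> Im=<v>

D^3_{1,0}(2.6555,2.7962,4.4412) = e^{-i·1·2.6555}·d^3_{1,0}(2.7962)·e^{-i·0·4.4412}. Compute d first:
With c≡cos(β/2)=0.171839 and s≡sin(β/2)=0.985125, N=[24·2·6·6]^{1/2}=41.569219
k: max(0,(0)−(1))=0 … min(3+(0),3−(1))=2
  k=0: (−1)^1·41.5692/(12)·0.1718^5·0.9851^1 = -0.000511
  k=1: (−1)^2·41.5692/(4)·0.1718^3·0.9851^3 = +0.050414
  k=2: (−1)^3·41.5692/(12)·0.1718^1·0.9851^5 = -0.552293
d^3_{1,0}(2.7962) = -0.000511 +0.050414 -0.552293 = -0.502390
D = (-0.884165-0.467175i)·(-0.502390)·(+1.000000+0.000000i) = +0.444196+0.234704i

Re=0.4442 Im=0.2347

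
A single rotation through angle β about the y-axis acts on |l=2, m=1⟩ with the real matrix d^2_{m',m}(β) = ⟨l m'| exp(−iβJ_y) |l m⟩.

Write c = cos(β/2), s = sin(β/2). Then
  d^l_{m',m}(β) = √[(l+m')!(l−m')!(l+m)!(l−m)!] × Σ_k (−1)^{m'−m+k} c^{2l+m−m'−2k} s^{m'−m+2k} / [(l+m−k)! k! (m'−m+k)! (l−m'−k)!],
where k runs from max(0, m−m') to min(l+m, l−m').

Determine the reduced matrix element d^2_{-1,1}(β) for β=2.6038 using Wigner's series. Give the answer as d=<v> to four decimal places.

d^2_{-1,1}(β=2.6038) via Wigner's sum:
c=cos(2.6038/2)=0.265668, s=sin(2.6038/2)=0.964065; N=√[1·6·6·1]=6.000000
k: max(0,(1)−(-1))=2 … min(2+(1),2−(-1))=3
  k=2: (−1)^0·6.0000/(2)·0.2657^2·0.9641^2 = +0.196794
  k=3: (−1)^1·6.0000/(6)·0.2657^0·0.9641^4 = -0.863823
d^2_{-1,1}(2.6038) = +0.196794 -0.863823 = -0.667029

d=-0.6670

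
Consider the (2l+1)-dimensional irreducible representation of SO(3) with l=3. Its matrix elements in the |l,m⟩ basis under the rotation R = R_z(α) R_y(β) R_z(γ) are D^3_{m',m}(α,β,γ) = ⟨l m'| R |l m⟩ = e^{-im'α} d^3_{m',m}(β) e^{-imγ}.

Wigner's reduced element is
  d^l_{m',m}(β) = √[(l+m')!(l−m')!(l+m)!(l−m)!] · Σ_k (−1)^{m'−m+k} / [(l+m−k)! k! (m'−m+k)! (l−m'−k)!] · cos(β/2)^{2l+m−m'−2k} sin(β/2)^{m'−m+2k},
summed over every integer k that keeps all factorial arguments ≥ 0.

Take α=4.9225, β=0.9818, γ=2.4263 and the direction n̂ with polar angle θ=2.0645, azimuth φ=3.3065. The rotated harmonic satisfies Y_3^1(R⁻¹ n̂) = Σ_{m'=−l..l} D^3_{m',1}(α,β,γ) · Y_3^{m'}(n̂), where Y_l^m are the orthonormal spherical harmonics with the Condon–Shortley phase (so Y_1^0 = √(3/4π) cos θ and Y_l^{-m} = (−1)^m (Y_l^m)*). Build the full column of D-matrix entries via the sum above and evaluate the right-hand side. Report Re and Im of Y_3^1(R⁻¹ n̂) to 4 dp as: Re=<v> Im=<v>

Need the full column D^3_{m',1} for m'=−3..3 at α=4.9225, β=0.9818, γ=2.4263.
cos(β/2)=0.881909, sin(β/2)=0.471420
d^3_{-3,1}: single k=4 term ⇒ +0.148773;  D = +0.145017-0.033217i
d^3_{-2,1}: k∈[3..4] ⇒ +0.454490 -0.064933 = +0.389558;  D = +0.164263+0.353232i
d^3_{-1,1}: k∈[2..4] ⇒ +0.806607 -0.307304 +0.010976 = +0.510278;  D = -0.407643+0.306939i
d^3_{0,1}: k∈[1..3] ⇒ +0.871199 -0.746804 +0.071130 = +0.195525;  D = -0.147602-0.128233i
d^3_{1,1}: k∈[0..2] ⇒ +0.470481 -1.075476 +0.230478 = -0.374516;  D = -0.181253+0.327734i
d^3_{2,1}: k∈[0..1] ⇒ -0.795292 +0.454490 = -0.340801;  D = -0.326073-0.099108i
d^3_{3,1}: single k=0 term ⇒ +0.520662;  D = -0.044182+0.518784i
Y_3^{m'}(θ=2.0645,φ=3.3065) and Σ D·Y over m':
  (+0.1450-0.0332i)·(-0.2507+0.1353i)  (+0.1643+0.3532i)·(-0.3553+0.1216i)  (-0.4076+0.3069i)·(-0.0345+0.0057i)  (-0.1476-0.1282i)·(+0.3320+0.0000i)  (-0.1813+0.3277i)·(+0.0345+0.0057i)  (-0.3261-0.0991i)·(-0.3553-0.1216i)  (-0.0442+0.5188i)·(+0.2507+0.1353i)
Y_3^1(R⁻¹ n̂) = -0.155476+0.076160i

Re=-0.1555 Im=0.0762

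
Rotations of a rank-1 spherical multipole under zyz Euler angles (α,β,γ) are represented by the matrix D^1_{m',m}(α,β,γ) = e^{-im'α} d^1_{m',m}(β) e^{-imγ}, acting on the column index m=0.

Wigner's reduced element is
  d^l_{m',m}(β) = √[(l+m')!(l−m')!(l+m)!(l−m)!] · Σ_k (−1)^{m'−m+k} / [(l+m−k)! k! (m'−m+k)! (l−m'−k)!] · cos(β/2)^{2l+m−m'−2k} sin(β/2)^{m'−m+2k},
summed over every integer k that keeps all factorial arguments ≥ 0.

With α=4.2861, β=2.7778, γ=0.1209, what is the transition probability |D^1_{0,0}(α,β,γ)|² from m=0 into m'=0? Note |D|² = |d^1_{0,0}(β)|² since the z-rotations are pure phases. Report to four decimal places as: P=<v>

First d^1_{0,0}(β=2.7778), then the phase factors e^{-i(0)α} and e^{-i(0)γ}:
Half-angle: c=0.180895, s=0.983502. N=√(1·1·1·1)=1.000000
Admissible k: 0..1 (factorial args all ≥0)
  k=0: (−1)^0·1.0000/(1)·0.1809^2·0.9835^0 = +0.032723
  k=1: (−1)^1·1.0000/(1)·0.1809^0·0.9835^2 = -0.967277
d^1_{0,0}(2.7778) = +0.032723 -0.967277 = -0.934554
|D^1_{0,0}|² = |d^1_{0,0}(β)|² = (-0.934554)² = 0.873391 (the z-rotation phases have unit modulus)

P=0.8734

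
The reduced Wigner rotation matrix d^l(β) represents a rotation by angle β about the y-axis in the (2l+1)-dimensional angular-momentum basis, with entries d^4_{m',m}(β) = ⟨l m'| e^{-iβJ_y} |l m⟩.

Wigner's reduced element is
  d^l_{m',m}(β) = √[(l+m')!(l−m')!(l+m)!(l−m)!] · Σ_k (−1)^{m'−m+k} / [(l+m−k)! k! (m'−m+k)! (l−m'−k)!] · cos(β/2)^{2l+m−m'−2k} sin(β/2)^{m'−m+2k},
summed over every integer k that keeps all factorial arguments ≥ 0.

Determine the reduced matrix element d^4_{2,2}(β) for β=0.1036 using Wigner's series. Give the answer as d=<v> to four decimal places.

d=0.9575

d^4_{2,2}(β=0.1036) via Wigner's sum:
With c≡cos(β/2)=0.998659 and s≡sin(β/2)=0.051777, N=[720·2·720·2]^{1/2}=1440.000000
k: max(0,(2)−(2))=0 … min(4+(2),4−(2))=2
  k=0: (−1)^0·1440.0000/(1440)·0.9987^8·0.0518^0 = +0.989320
  k=1: (−1)^1·1440.0000/(120)·0.9987^6·0.0518^2 = -0.031912
  k=2: (−1)^2·1440.0000/(96)·0.9987^4·0.0518^4 = +0.000107
d^4_{2,2}(0.1036) = +0.989320 -0.031912 +0.000107 = +0.957515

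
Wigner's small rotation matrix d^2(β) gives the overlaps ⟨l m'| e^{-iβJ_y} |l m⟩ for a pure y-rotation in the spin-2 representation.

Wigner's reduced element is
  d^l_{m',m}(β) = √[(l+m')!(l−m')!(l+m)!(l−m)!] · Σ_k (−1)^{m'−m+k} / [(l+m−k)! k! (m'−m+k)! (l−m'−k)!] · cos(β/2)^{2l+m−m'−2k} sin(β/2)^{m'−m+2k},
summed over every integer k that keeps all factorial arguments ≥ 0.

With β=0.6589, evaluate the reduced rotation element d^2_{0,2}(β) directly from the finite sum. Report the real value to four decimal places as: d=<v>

d^2_{0,2}(β=0.6589) via Wigner's sum:
With c≡cos(β/2)=0.946220 and s≡sin(β/2)=0.323523, N=[2·2·24·1]^{1/2}=9.797959
Admissible k: 2..2 (factorial args all ≥0)
  k=2: (−1)^0·9.7980/(4)·0.9462^2·0.3235^2 = +0.229546
d^2_{0,2}(0.6589) = +0.229546

d=0.2295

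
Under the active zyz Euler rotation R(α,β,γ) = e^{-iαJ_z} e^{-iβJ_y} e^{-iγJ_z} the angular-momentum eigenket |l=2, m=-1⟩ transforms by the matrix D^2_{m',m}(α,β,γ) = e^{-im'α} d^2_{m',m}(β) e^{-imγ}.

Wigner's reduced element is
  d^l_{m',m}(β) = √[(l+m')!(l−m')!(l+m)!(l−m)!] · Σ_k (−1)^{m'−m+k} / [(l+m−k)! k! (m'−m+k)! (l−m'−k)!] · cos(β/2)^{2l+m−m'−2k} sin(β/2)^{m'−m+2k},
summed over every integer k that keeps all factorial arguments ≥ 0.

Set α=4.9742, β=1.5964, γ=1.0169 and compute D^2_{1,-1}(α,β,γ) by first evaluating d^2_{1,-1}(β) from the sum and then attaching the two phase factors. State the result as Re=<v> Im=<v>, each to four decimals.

Re=-0.3335 Im=0.3543

D^2_{1,-1}(4.9742,1.5964,1.0169) = e^{-i·1·4.9742}·d^2_{1,-1}(1.5964)·e^{-i·-1·1.0169}. Compute d first:
c=cos(1.5964/2)=0.697997, s=sin(1.5964/2)=0.716101; N=√[6·1·1·6]=6.000000
Admissible k: 0..1 (factorial args all ≥0)
  k=0: (−1)^2·6.0000/(2)·0.6980^2·0.7161^2 = +0.749508
  k=1: (−1)^3·6.0000/(6)·0.6980^0·0.7161^4 = -0.262964
d^2_{1,-1}(1.5964) = +0.749508 -0.262964 = +0.486544
Phases: e^{-i·(1)·4.9742}=+0.258830+0.965923i, e^{-i·(-1)·1.0169}=+0.526005+0.850481i ⇒ D=-0.333455+0.354307i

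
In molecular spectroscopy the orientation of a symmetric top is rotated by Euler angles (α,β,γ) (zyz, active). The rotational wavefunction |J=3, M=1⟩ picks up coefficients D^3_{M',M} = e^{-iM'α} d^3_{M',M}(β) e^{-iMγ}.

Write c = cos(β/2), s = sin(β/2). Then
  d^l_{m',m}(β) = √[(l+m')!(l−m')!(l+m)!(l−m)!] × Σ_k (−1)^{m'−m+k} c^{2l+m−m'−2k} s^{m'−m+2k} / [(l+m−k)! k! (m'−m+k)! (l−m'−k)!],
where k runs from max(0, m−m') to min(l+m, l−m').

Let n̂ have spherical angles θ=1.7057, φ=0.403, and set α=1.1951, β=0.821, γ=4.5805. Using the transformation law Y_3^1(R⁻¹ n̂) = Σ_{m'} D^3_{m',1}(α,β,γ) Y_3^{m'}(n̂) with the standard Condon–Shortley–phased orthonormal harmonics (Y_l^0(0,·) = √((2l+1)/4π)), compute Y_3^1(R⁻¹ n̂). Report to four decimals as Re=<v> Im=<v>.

Re=0.0258 Im=0.0273

Need the full column D^3_{m',1} for m'=−3..3 at α=1.1951, β=0.821, γ=4.5805.
cos(β/2)=0.916921, sin(β/2)=0.399068
d^3_{-3,1}: single k=4 term ⇒ +0.082584;  D = +0.044953-0.069277i
d^3_{-2,1}: k∈[3..4] ⇒ +0.309861 -0.029347 = +0.280514;  D = -0.162875-0.228385i
d^3_{-1,1}: k∈[2..4] ⇒ +0.675419 -0.170585 +0.004039 = +0.508873;  D = -0.493823+0.122841i
d^3_{0,1}: k∈[1..3] ⇒ +0.895979 -0.509153 +0.032148 = +0.418974;  D = -0.055098+0.415336i
d^3_{1,1}: k∈[0..2] ⇒ +0.594282 -0.900558 +0.127939 = -0.178337;  D = -0.155853-0.086684i
d^3_{2,1}: k∈[0..1] ⇒ -0.817913 +0.309861 = -0.508053;  D = -0.392636+0.322420i
d^3_{3,1}: single k=0 term ⇒ +0.435981;  D = -0.133755-0.414957i
Y_3^{m'}(θ=1.7057,φ=0.403) and Σ D·Y over m':
  (+0.0450-0.0693i)·(+0.1437-0.3797i)  (-0.1629-0.2284i)·(-0.0934+0.0974i)  (-0.4938+0.1228i)·(-0.2679+0.1142i)  (-0.0551+0.4153i)·(+0.1460+0.0000i)  (-0.1559-0.0867i)·(+0.2679+0.1142i)  (-0.3926+0.3224i)·(-0.0934-0.0974i)  (-0.1338-0.4150i)·(-0.1437-0.3797i)
Y_3^1(R⁻¹ n̂) = +0.025758+0.027269i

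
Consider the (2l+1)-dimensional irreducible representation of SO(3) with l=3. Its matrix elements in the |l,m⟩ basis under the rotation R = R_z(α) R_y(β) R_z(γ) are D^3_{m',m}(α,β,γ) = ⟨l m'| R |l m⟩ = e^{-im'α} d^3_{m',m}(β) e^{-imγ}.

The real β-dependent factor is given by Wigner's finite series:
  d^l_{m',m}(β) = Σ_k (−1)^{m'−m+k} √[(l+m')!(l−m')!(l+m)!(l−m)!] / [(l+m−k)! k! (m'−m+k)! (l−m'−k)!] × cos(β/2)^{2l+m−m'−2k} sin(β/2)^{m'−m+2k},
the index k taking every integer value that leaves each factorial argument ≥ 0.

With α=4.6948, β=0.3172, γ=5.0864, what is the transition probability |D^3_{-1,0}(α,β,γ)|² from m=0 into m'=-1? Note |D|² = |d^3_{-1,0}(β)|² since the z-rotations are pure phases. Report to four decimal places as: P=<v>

P=0.2252

Split into d^3_{-1,0}(β=0.3172) × two z-phases.
With c≡cos(β/2)=0.987449 and s≡sin(β/2)=0.157936, N=[2·24·6·6]^{1/2}=41.569219
Admissible k: 1..3 (factorial args all ≥0)
  k=1: (−1)^0·41.5692/(12)·0.9874^5·0.1579^1 = +0.513625
  k=2: (−1)^1·41.5692/(4)·0.9874^3·0.1579^3 = -0.039418
  k=3: (−1)^2·41.5692/(12)·0.9874^1·0.1579^5 = +0.000336
d^3_{-1,0}(0.3172) = +0.513625 -0.039418 +0.000336 = +0.474542
|D^3_{-1,0}|² = |d^3_{-1,0}(β)|² = (+0.474542)² = 0.225190 (the z-rotation phases have unit modulus)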